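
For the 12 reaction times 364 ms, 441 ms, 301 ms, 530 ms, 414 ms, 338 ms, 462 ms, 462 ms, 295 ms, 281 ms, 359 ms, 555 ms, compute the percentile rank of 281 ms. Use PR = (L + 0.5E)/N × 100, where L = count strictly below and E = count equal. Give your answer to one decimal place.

N = 12.
Strictly below 281: 0. Equal to 281: 1.
PR = (0 + 0.5·1)/12 × 100 = 4.2

4.2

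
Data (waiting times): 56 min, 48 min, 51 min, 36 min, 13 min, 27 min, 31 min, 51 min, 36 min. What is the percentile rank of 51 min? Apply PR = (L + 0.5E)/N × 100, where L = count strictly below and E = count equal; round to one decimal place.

77.8

N = 9.
Strictly below 51: 6. Equal to 51: 2.
PR = (6 + 0.5·2)/9 × 100 = 77.8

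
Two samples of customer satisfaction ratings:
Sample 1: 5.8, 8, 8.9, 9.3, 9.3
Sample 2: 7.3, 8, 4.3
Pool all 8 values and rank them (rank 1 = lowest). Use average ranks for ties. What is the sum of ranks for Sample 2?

8.5

Sorted (ascending): 4.3, 5.8, 7.3, 8, 8, 8.9, 9.3, 9.3
The 2 values of 8 occupy positions 4–5 → average rank (4+5)/2 = 4.5.
The 2 values of 9.3 occupy positions 7–8 → average rank (7+8)/2 = 7.5.
Sample 2 values → pooled ranks: 7.3→3, 8→4.5, 4.3→1
Rank sum = 3 + 4.5 + 1 = 8.5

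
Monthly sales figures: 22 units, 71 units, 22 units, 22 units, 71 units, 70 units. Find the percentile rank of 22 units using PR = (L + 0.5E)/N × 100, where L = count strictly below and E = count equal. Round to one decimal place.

N = 6.
Strictly below 22: 0. Equal to 22: 3.
PR = (0 + 0.5·3)/6 × 100 = 25.0

25.0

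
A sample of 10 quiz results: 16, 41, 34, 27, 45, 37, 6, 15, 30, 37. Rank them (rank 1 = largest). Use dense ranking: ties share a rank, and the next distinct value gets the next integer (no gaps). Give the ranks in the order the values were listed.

Sorted (descending): 45, 41, 37, 37, 34, 30, 27, 16, 15, 6
The 2 values of 37 share dense rank 3.
Remaining distinct values take the next consecutive integers.

7, 2, 4, 6, 1, 3, 9, 8, 5, 3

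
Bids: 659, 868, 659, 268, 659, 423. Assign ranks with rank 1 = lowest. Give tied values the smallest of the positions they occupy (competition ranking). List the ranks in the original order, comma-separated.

Sorted (ascending): 268, 423, 659, 659, 659, 868
The 3 values of 659 occupy positions 3–5 → each gets rank 3.

3, 6, 3, 1, 3, 2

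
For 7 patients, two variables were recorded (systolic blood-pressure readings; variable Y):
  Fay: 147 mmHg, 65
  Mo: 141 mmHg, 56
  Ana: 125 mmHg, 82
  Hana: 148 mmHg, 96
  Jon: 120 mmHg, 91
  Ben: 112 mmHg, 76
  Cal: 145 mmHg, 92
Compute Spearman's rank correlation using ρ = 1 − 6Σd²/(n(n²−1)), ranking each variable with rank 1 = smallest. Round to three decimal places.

Ranks of variable 1: 6, 4, 3, 7, 2, 1, 5
Ranks of variable 2: 2, 1, 4, 7, 5, 3, 6
d = r₁ − r₂: 4, 3, -1, 0, -3, -2, -1
d²: 16, 9, 1, 0, 9, 4, 1; Σd² = 40
ρ = 1 − 6·40/(7·48) = 1 − 240/336 = 0.286

0.286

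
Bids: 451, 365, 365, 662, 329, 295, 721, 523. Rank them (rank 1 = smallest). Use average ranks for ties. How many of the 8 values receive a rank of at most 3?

2

Sorted (ascending): 295, 329, 365, 365, 451, 523, 662, 721
The 2 values of 365 occupy positions 3–4 → average rank (3+4)/2 = 3.5.
Ranks ≤ 3: {1, 2} → 2 values.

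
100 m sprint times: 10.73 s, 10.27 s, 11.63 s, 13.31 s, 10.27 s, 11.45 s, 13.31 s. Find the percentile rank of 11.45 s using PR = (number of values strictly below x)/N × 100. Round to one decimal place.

N = 7.
Strictly below 11.45: 3. Equal to 11.45: 1.
PR = 3/7 × 100 = 42.9

42.9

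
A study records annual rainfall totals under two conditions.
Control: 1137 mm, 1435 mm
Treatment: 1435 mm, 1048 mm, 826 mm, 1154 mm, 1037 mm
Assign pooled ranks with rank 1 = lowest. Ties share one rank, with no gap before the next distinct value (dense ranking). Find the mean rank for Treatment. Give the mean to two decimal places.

Sorted (ascending): 826, 1037, 1048, 1137, 1154, 1435, 1435
The 2 values of 1435 share dense rank 6.
Remaining distinct values take the next consecutive integers.
Treatment values → pooled ranks: 1435→6, 1048→3, 826→1, 1154→5, 1037→2
Mean rank = (6 + 3 + 1 + 5 + 2) / 5 = 3.40

3.40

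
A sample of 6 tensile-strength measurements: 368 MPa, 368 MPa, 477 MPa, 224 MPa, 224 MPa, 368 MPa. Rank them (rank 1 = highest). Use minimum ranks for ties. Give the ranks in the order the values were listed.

Sorted (descending): 477, 368, 368, 368, 224, 224
The 3 values of 368 occupy positions 2–4 → each gets rank 2.
The 2 values of 224 occupy positions 5–6 → each gets rank 5.

2, 2, 1, 5, 5, 2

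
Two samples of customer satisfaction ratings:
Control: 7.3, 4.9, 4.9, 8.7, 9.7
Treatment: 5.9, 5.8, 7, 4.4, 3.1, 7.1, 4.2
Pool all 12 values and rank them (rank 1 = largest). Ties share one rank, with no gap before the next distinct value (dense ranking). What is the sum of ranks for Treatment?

52

Sorted (descending): 9.7, 8.7, 7.3, 7.1, 7, 5.9, 5.8, 4.9, 4.9, 4.4, 4.2, 3.1
The 2 values of 4.9 share dense rank 8.
Remaining distinct values take the next consecutive integers.
Treatment values → pooled ranks: 5.9→6, 5.8→7, 7→5, 4.4→9, 3.1→11, 7.1→4, 4.2→10
Rank sum = 6 + 7 + 5 + 9 + 11 + 4 + 10 = 52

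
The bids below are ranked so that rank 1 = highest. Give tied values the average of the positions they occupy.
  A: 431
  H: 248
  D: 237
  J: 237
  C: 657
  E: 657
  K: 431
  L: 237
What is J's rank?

Sorted (descending): 657, 657, 431, 431, 248, 237, 237, 237
The 2 values of 657 occupy positions 1–2 → average rank (1+2)/2 = 1.5.
The 2 values of 431 occupy positions 3–4 → average rank (3+4)/2 = 3.5.
The 3 values of 237 occupy positions 6–8 → average rank 7.
J has value 237 → rank 7.

7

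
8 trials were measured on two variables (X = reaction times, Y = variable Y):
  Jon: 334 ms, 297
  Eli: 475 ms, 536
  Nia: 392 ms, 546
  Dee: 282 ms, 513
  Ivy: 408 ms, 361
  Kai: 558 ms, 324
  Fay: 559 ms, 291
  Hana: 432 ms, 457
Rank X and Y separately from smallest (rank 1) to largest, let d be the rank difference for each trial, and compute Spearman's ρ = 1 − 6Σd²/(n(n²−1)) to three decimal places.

-0.381

Ranks of variable 1: 2, 6, 3, 1, 4, 7, 8, 5
Ranks of variable 2: 2, 7, 8, 6, 4, 3, 1, 5
d = r₁ − r₂: 0, -1, -5, -5, 0, 4, 7, 0
d²: 0, 1, 25, 25, 0, 16, 49, 0; Σd² = 116
ρ = 1 − 6·116/(8·63) = 1 − 696/504 = -0.381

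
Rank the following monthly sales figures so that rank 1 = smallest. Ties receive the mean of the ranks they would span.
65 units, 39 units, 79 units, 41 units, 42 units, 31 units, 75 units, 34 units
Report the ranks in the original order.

6, 3, 8, 4, 5, 1, 7, 2

Sorted (ascending): 31, 34, 39, 41, 42, 65, 75, 79
No ties — each value takes its position as its rank.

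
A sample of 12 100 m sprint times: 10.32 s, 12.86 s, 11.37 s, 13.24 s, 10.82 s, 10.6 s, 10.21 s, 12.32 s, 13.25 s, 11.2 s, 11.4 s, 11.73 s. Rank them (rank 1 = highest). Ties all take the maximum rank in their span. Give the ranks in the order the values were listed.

Sorted (descending): 13.25, 13.24, 12.86, 12.32, 11.73, 11.4, 11.37, 11.2, 10.82, 10.6, 10.32, 10.21
No ties — each value takes its position as its rank.

11, 3, 7, 2, 9, 10, 12, 4, 1, 8, 6, 5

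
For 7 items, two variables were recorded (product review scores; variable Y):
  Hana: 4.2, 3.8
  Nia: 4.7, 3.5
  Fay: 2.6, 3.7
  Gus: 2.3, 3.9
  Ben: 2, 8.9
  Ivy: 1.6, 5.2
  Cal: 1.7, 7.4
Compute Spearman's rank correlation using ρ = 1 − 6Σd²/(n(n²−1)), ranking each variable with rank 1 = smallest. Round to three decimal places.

-0.821

Ranks of variable 1: 6, 7, 5, 4, 3, 1, 2
Ranks of variable 2: 3, 1, 2, 4, 7, 5, 6
d = r₁ − r₂: 3, 6, 3, 0, -4, -4, -4
d²: 9, 36, 9, 0, 16, 16, 16; Σd² = 102
ρ = 1 − 6·102/(7·48) = 1 − 612/336 = -0.821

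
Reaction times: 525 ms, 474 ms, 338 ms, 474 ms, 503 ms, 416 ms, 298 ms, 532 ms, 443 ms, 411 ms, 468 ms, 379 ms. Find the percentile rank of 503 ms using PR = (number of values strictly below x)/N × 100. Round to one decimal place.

N = 12.
Strictly below 503: 9. Equal to 503: 1.
PR = 9/12 × 100 = 75.0

75.0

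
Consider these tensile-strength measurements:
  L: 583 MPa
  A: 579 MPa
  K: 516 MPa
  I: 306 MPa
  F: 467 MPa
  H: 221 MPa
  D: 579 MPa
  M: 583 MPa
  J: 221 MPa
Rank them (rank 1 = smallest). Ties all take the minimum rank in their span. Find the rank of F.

Sorted (ascending): 221, 221, 306, 467, 516, 579, 579, 583, 583
The 2 values of 221 occupy positions 1–2 → each gets rank 1.
The 2 values of 579 occupy positions 6–7 → each gets rank 6.
The 2 values of 583 occupy positions 8–9 → each gets rank 8.
F has value 467 MPa → rank 4.

4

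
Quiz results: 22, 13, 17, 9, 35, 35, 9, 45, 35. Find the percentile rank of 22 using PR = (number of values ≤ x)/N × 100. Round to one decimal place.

55.6

N = 9.
Strictly below 22: 4. Equal to 22: 1.
PR = 5/9 × 100 = 55.6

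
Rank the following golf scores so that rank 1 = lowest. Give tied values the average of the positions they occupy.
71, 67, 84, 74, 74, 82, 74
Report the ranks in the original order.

2, 1, 7, 4, 4, 6, 4

Sorted (ascending): 67, 71, 74, 74, 74, 82, 84
The 3 values of 74 occupy positions 3–5 → average rank 4.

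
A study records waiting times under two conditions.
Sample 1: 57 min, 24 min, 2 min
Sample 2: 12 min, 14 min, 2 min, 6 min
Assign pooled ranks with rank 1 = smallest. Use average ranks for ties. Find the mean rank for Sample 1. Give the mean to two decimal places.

Sorted (ascending): 2, 2, 6, 12, 14, 24, 57
The 2 values of 2 occupy positions 1–2 → average rank (1+2)/2 = 1.5.
Sample 1 values → pooled ranks: 57→7, 24→6, 2→1.5
Mean rank = (7 + 6 + 1.5) / 3 = 4.83

4.83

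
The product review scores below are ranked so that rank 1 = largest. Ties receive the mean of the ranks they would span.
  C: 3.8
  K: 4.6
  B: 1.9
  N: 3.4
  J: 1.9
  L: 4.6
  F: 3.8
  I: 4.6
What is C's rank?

4.5

Sorted (descending): 4.6, 4.6, 4.6, 3.8, 3.8, 3.4, 1.9, 1.9
The 3 values of 4.6 occupy positions 1–3 → average rank 2.
The 2 values of 3.8 occupy positions 4–5 → average rank (4+5)/2 = 4.5.
The 2 values of 1.9 occupy positions 7–8 → average rank (7+8)/2 = 7.5.
C has value 3.8 → rank 4.5.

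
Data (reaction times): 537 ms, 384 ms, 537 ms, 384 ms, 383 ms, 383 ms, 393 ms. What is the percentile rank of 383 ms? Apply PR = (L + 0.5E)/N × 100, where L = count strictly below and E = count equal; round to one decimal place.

N = 7.
Strictly below 383: 0. Equal to 383: 2.
PR = (0 + 0.5·2)/7 × 100 = 14.3

14.3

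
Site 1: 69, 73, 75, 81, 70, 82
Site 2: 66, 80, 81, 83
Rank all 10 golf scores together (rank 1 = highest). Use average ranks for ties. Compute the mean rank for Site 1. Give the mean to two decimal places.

Sorted (descending): 83, 82, 81, 81, 80, 75, 73, 70, 69, 66
The 2 values of 81 occupy positions 3–4 → average rank (3+4)/2 = 3.5.
Site 1 values → pooled ranks: 69→9, 73→7, 75→6, 81→3.5, 70→8, 82→2
Mean rank = (9 + 7 + 6 + 3.5 + 8 + 2) / 6 = 5.92

5.92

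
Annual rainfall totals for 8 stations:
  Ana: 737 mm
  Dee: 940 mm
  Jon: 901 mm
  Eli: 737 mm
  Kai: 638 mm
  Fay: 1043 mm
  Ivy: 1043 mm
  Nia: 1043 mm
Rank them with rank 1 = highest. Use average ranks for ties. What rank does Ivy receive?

2

Sorted (descending): 1043, 1043, 1043, 940, 901, 737, 737, 638
The 3 values of 1043 occupy positions 1–3 → average rank 2.
The 2 values of 737 occupy positions 6–7 → average rank (6+7)/2 = 6.5.
Ivy has value 1043 mm → rank 2.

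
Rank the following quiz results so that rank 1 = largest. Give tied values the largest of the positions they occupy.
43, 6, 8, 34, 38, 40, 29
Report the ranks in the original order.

Sorted (descending): 43, 40, 38, 34, 29, 8, 6
No ties — each value takes its position as its rank.

1, 7, 6, 4, 3, 2, 5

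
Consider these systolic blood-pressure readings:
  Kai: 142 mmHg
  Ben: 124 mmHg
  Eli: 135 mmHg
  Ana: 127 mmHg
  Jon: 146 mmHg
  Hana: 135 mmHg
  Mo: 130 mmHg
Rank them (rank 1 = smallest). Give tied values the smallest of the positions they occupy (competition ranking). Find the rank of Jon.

Sorted (ascending): 124, 127, 130, 135, 135, 142, 146
The 2 values of 135 occupy positions 4–5 → each gets rank 4.
Jon has value 146 mmHg → rank 7.

7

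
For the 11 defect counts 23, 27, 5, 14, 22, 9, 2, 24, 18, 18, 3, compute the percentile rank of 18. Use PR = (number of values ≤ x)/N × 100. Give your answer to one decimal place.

N = 11.
Strictly below 18: 5. Equal to 18: 2.
PR = 7/11 × 100 = 63.6

63.6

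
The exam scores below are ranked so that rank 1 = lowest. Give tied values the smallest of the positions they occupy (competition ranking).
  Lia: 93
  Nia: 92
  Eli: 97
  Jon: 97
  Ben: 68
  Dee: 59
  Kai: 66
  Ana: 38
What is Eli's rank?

7

Sorted (ascending): 38, 59, 66, 68, 92, 93, 97, 97
The 2 values of 97 occupy positions 7–8 → each gets rank 7.
Eli has value 97 → rank 7.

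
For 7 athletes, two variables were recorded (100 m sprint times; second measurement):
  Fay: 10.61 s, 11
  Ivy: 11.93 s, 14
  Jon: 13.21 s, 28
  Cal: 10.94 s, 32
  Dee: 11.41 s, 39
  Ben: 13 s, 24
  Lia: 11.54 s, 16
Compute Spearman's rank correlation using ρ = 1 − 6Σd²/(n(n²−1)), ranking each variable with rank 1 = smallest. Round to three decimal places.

Ranks of variable 1: 1, 5, 7, 2, 3, 6, 4
Ranks of variable 2: 1, 2, 5, 6, 7, 4, 3
d = r₁ − r₂: 0, 3, 2, -4, -4, 2, 1
d²: 0, 9, 4, 16, 16, 4, 1; Σd² = 50
ρ = 1 − 6·50/(7·48) = 1 − 300/336 = 0.107

0.107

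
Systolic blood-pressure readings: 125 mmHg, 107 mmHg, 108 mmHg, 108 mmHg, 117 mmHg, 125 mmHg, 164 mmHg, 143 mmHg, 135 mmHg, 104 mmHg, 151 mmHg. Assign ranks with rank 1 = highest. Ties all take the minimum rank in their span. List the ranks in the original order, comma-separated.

Sorted (descending): 164, 151, 143, 135, 125, 125, 117, 108, 108, 107, 104
The 2 values of 125 occupy positions 5–6 → each gets rank 5.
The 2 values of 108 occupy positions 8–9 → each gets rank 8.

5, 10, 8, 8, 7, 5, 1, 3, 4, 11, 2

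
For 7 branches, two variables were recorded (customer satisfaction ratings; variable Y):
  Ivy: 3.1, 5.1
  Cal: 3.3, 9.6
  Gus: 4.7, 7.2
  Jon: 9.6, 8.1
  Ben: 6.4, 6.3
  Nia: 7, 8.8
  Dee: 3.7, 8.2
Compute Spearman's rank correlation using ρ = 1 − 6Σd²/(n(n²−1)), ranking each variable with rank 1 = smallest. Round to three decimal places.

0.143

Ranks of variable 1: 1, 2, 4, 7, 5, 6, 3
Ranks of variable 2: 1, 7, 3, 4, 2, 6, 5
d = r₁ − r₂: 0, -5, 1, 3, 3, 0, -2
d²: 0, 25, 1, 9, 9, 0, 4; Σd² = 48
ρ = 1 − 6·48/(7·48) = 1 − 288/336 = 0.143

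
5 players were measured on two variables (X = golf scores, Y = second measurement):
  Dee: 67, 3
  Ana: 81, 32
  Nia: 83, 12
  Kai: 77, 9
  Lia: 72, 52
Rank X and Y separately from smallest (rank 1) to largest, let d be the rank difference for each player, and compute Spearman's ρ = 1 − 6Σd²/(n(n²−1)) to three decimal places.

Ranks of variable 1: 1, 4, 5, 3, 2
Ranks of variable 2: 1, 4, 3, 2, 5
d = r₁ − r₂: 0, 0, 2, 1, -3
d²: 0, 0, 4, 1, 9; Σd² = 14
ρ = 1 − 6·14/(5·24) = 1 − 84/120 = 0.300

0.300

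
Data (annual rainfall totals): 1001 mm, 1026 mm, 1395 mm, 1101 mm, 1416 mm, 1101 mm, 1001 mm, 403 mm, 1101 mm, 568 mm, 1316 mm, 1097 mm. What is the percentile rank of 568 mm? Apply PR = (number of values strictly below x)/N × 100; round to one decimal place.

N = 12.
Strictly below 568: 1. Equal to 568: 1.
PR = 1/12 × 100 = 8.3

8.3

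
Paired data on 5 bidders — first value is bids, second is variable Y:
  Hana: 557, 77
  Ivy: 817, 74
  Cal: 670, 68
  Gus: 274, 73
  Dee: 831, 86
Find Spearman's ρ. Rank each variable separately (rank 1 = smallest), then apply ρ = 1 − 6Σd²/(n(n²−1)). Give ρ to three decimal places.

Ranks of variable 1: 2, 4, 3, 1, 5
Ranks of variable 2: 4, 3, 1, 2, 5
d = r₁ − r₂: -2, 1, 2, -1, 0
d²: 4, 1, 4, 1, 0; Σd² = 10
ρ = 1 − 6·10/(5·24) = 1 − 60/120 = 0.500

0.500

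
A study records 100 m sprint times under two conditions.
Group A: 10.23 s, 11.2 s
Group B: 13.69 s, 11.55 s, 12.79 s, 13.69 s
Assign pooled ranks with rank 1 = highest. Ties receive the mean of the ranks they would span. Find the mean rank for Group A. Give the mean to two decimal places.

Sorted (descending): 13.69, 13.69, 12.79, 11.55, 11.2, 10.23
The 2 values of 13.69 occupy positions 1–2 → average rank (1+2)/2 = 1.5.
Group A values → pooled ranks: 10.23→6, 11.2→5
Mean rank = (6 + 5) / 2 = 5.50

5.50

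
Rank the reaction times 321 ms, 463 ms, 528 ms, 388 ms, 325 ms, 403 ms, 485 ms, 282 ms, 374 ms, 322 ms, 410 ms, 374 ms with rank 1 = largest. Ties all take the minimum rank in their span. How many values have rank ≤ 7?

Sorted (descending): 528, 485, 463, 410, 403, 388, 374, 374, 325, 322, 321, 282
The 2 values of 374 occupy positions 7–8 → each gets rank 7.
Ranks ≤ 7: {1, 2, 3, 4, 5, 6, 7, 7} → 8 values.

8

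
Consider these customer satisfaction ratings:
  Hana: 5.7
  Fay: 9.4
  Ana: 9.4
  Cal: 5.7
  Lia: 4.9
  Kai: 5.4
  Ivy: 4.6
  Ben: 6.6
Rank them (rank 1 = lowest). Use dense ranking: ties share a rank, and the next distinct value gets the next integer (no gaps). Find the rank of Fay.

Sorted (ascending): 4.6, 4.9, 5.4, 5.7, 5.7, 6.6, 9.4, 9.4
The 2 values of 5.7 share dense rank 4.
The 2 values of 9.4 share dense rank 6.
Remaining distinct values take the next consecutive integers.
Fay has value 9.4 → rank 6.

6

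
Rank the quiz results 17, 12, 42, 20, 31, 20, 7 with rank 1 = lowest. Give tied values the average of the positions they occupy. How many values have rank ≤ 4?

Sorted (ascending): 7, 12, 17, 20, 20, 31, 42
The 2 values of 20 occupy positions 4–5 → average rank (4+5)/2 = 4.5.
Ranks ≤ 4: {1, 2, 3} → 3 values.

3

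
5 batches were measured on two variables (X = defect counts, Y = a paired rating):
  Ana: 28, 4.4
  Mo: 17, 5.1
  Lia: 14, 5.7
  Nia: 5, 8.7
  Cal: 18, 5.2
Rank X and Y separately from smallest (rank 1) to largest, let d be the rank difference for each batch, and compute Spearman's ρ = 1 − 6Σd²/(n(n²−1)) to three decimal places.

Ranks of variable 1: 5, 3, 2, 1, 4
Ranks of variable 2: 1, 2, 4, 5, 3
d = r₁ − r₂: 4, 1, -2, -4, 1
d²: 16, 1, 4, 16, 1; Σd² = 38
ρ = 1 − 6·38/(5·24) = 1 − 228/120 = -0.900

-0.900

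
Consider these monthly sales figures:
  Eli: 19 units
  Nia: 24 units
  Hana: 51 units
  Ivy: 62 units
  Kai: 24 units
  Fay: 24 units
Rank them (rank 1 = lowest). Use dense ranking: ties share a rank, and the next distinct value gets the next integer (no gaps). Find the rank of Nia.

2

Sorted (ascending): 19, 24, 24, 24, 51, 62
The 3 values of 24 share dense rank 2.
Remaining distinct values take the next consecutive integers.
Nia has value 24 units → rank 2.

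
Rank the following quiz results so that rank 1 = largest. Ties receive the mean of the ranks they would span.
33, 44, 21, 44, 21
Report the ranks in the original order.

Sorted (descending): 44, 44, 33, 21, 21
The 2 values of 44 occupy positions 1–2 → average rank (1+2)/2 = 1.5.
The 2 values of 21 occupy positions 4–5 → average rank (4+5)/2 = 4.5.

3, 1.5, 4.5, 1.5, 4.5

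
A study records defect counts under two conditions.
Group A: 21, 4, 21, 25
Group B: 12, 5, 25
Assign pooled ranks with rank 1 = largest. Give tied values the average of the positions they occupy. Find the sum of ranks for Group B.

12.5

Sorted (descending): 25, 25, 21, 21, 12, 5, 4
The 2 values of 25 occupy positions 1–2 → average rank (1+2)/2 = 1.5.
The 2 values of 21 occupy positions 3–4 → average rank (3+4)/2 = 3.5.
Group B values → pooled ranks: 12→5, 5→6, 25→1.5
Rank sum = 5 + 6 + 1.5 = 12.5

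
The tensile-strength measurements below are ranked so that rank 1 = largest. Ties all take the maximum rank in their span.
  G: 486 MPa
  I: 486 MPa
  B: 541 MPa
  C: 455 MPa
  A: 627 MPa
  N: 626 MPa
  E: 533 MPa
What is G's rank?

Sorted (descending): 627, 626, 541, 533, 486, 486, 455
The 2 values of 486 occupy positions 5–6 → each gets rank 6.
G has value 486 MPa → rank 6.

6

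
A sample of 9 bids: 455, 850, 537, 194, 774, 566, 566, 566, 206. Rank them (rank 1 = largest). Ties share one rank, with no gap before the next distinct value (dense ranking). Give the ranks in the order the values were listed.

5, 1, 4, 7, 2, 3, 3, 3, 6

Sorted (descending): 850, 774, 566, 566, 566, 537, 455, 206, 194
The 3 values of 566 share dense rank 3.
Remaining distinct values take the next consecutive integers.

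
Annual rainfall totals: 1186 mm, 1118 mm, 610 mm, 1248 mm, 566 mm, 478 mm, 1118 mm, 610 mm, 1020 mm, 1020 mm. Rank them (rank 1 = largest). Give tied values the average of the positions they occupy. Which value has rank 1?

1248

Sorted (descending): 1248, 1186, 1118, 1118, 1020, 1020, 610, 610, 566, 478
The 2 values of 1118 occupy positions 3–4 → average rank (3+4)/2 = 3.5.
The 2 values of 1020 occupy positions 5–6 → average rank (5+6)/2 = 5.5.
The 2 values of 610 occupy positions 7–8 → average rank (7+8)/2 = 7.5.
Rank 1 → value 1248.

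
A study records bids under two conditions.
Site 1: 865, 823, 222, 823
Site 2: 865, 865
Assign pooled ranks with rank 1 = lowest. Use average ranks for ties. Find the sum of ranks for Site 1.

11

Sorted (ascending): 222, 823, 823, 865, 865, 865
The 2 values of 823 occupy positions 2–3 → average rank (2+3)/2 = 2.5.
The 3 values of 865 occupy positions 4–6 → average rank 5.
Site 1 values → pooled ranks: 865→5, 823→2.5, 222→1, 823→2.5
Rank sum = 5 + 2.5 + 1 + 2.5 = 11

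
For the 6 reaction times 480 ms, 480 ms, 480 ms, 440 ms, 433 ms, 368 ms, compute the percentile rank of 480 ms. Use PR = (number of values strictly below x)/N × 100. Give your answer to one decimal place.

N = 6.
Strictly below 480: 3. Equal to 480: 3.
PR = 3/6 × 100 = 50.0

50.0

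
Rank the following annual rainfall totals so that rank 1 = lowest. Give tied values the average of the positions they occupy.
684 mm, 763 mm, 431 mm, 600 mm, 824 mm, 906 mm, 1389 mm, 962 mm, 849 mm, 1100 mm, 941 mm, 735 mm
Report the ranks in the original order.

Sorted (ascending): 431, 600, 684, 735, 763, 824, 849, 906, 941, 962, 1100, 1389
No ties — each value takes its position as its rank.

3, 5, 1, 2, 6, 8, 12, 10, 7, 11, 9, 4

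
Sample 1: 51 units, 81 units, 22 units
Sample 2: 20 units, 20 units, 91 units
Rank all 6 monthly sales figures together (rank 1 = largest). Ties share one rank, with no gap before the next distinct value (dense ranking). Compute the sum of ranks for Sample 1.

9

Sorted (descending): 91, 81, 51, 22, 20, 20
The 2 values of 20 share dense rank 5.
Remaining distinct values take the next consecutive integers.
Sample 1 values → pooled ranks: 51→3, 81→2, 22→4
Rank sum = 3 + 2 + 4 = 9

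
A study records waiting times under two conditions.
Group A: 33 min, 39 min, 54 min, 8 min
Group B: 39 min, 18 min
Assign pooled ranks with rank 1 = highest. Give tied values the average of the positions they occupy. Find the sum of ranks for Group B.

Sorted (descending): 54, 39, 39, 33, 18, 8
The 2 values of 39 occupy positions 2–3 → average rank (2+3)/2 = 2.5.
Group B values → pooled ranks: 39→2.5, 18→5
Rank sum = 2.5 + 5 = 7.5

7.5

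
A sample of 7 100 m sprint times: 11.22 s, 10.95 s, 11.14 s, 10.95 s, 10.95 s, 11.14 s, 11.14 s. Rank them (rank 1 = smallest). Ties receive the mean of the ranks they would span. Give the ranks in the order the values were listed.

Sorted (ascending): 10.95, 10.95, 10.95, 11.14, 11.14, 11.14, 11.22
The 3 values of 10.95 occupy positions 1–3 → average rank 2.
The 3 values of 11.14 occupy positions 4–6 → average rank 5.

7, 2, 5, 2, 2, 5, 5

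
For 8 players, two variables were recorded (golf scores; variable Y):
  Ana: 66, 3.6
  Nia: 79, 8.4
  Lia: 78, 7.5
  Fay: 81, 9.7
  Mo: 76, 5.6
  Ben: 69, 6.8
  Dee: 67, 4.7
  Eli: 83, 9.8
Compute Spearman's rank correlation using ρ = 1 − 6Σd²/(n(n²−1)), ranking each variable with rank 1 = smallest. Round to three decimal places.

Ranks of variable 1: 1, 6, 5, 7, 4, 3, 2, 8
Ranks of variable 2: 1, 6, 5, 7, 3, 4, 2, 8
d = r₁ − r₂: 0, 0, 0, 0, 1, -1, 0, 0
d²: 0, 0, 0, 0, 1, 1, 0, 0; Σd² = 2
ρ = 1 − 6·2/(8·63) = 1 − 12/504 = 0.976

0.976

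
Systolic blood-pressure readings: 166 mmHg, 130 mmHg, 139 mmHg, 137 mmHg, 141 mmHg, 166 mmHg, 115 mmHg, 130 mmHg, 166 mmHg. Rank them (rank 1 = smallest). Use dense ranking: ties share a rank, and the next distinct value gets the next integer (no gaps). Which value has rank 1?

Sorted (ascending): 115, 130, 130, 137, 139, 141, 166, 166, 166
The 2 values of 130 share dense rank 2.
The 3 values of 166 share dense rank 6.
Remaining distinct values take the next consecutive integers.
Rank 1 → value 115.

115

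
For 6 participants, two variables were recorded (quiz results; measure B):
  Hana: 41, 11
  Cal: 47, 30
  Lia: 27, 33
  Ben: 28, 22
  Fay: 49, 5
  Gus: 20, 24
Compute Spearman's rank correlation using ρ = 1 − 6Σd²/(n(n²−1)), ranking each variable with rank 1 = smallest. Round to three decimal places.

-0.543

Ranks of variable 1: 4, 5, 2, 3, 6, 1
Ranks of variable 2: 2, 5, 6, 3, 1, 4
d = r₁ − r₂: 2, 0, -4, 0, 5, -3
d²: 4, 0, 16, 0, 25, 9; Σd² = 54
ρ = 1 − 6·54/(6·35) = 1 − 324/210 = -0.543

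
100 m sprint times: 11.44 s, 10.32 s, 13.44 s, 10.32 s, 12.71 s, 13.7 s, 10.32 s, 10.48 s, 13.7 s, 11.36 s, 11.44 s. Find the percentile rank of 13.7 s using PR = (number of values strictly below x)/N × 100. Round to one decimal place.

81.8

N = 11.
Strictly below 13.7: 9. Equal to 13.7: 2.
PR = 9/11 × 100 = 81.8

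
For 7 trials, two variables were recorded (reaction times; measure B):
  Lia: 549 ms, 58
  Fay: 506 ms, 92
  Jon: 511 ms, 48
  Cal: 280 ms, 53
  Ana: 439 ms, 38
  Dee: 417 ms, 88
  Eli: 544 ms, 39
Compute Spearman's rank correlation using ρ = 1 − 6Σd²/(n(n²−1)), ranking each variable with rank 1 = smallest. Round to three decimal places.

Ranks of variable 1: 7, 4, 5, 1, 3, 2, 6
Ranks of variable 2: 5, 7, 3, 4, 1, 6, 2
d = r₁ − r₂: 2, -3, 2, -3, 2, -4, 4
d²: 4, 9, 4, 9, 4, 16, 16; Σd² = 62
ρ = 1 − 6·62/(7·48) = 1 − 372/336 = -0.107

-0.107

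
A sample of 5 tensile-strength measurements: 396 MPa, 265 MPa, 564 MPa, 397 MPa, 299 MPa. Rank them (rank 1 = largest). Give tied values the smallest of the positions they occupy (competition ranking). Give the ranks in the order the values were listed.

Sorted (descending): 564, 397, 396, 299, 265
No ties — each value takes its position as its rank.

3, 5, 1, 2, 4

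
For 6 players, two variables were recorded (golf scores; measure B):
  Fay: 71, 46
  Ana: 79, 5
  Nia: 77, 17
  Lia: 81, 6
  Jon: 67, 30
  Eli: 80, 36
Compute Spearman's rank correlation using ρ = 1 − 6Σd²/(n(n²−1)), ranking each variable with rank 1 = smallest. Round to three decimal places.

Ranks of variable 1: 2, 4, 3, 6, 1, 5
Ranks of variable 2: 6, 1, 3, 2, 4, 5
d = r₁ − r₂: -4, 3, 0, 4, -3, 0
d²: 16, 9, 0, 16, 9, 0; Σd² = 50
ρ = 1 − 6·50/(6·35) = 1 − 300/210 = -0.429

-0.429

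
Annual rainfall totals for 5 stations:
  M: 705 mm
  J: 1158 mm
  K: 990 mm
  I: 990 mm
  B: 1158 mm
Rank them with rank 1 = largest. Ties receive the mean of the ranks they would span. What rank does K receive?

Sorted (descending): 1158, 1158, 990, 990, 705
The 2 values of 1158 occupy positions 1–2 → average rank (1+2)/2 = 1.5.
The 2 values of 990 occupy positions 3–4 → average rank (3+4)/2 = 3.5.
K has value 990 mm → rank 3.5.

3.5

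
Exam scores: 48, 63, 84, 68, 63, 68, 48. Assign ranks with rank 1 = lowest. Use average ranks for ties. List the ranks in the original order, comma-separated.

Sorted (ascending): 48, 48, 63, 63, 68, 68, 84
The 2 values of 48 occupy positions 1–2 → average rank (1+2)/2 = 1.5.
The 2 values of 63 occupy positions 3–4 → average rank (3+4)/2 = 3.5.
The 2 values of 68 occupy positions 5–6 → average rank (5+6)/2 = 5.5.

1.5, 3.5, 7, 5.5, 3.5, 5.5, 1.5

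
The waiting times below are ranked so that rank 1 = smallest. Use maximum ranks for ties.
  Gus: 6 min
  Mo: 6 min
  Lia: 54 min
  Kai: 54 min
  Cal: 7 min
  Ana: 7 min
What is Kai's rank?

6

Sorted (ascending): 6, 6, 7, 7, 54, 54
The 2 values of 6 occupy positions 1–2 → each gets rank 2.
The 2 values of 7 occupy positions 3–4 → each gets rank 4.
The 2 values of 54 occupy positions 5–6 → each gets rank 6.
Kai has value 54 min → rank 6.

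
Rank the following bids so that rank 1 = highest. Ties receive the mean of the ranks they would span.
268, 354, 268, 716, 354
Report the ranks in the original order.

4.5, 2.5, 4.5, 1, 2.5

Sorted (descending): 716, 354, 354, 268, 268
The 2 values of 354 occupy positions 2–3 → average rank (2+3)/2 = 2.5.
The 2 values of 268 occupy positions 4–5 → average rank (4+5)/2 = 4.5.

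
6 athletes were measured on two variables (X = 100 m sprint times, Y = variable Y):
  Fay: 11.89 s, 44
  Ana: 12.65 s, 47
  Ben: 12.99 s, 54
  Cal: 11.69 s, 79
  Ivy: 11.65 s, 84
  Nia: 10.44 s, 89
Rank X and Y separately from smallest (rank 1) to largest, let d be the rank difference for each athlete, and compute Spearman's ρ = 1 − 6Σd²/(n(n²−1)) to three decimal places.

-0.771

Ranks of variable 1: 4, 5, 6, 3, 2, 1
Ranks of variable 2: 1, 2, 3, 4, 5, 6
d = r₁ − r₂: 3, 3, 3, -1, -3, -5
d²: 9, 9, 9, 1, 9, 25; Σd² = 62
ρ = 1 − 6·62/(6·35) = 1 − 372/210 = -0.771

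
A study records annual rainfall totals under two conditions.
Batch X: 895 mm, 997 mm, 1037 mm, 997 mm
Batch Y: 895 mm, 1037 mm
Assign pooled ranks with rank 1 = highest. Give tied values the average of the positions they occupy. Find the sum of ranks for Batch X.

Sorted (descending): 1037, 1037, 997, 997, 895, 895
The 2 values of 1037 occupy positions 1–2 → average rank (1+2)/2 = 1.5.
The 2 values of 997 occupy positions 3–4 → average rank (3+4)/2 = 3.5.
The 2 values of 895 occupy positions 5–6 → average rank (5+6)/2 = 5.5.
Batch X values → pooled ranks: 895→5.5, 997→3.5, 1037→1.5, 997→3.5
Rank sum = 5.5 + 3.5 + 1.5 + 3.5 = 14

14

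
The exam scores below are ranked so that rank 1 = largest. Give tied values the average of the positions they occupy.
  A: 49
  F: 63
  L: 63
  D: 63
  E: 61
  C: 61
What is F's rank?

2

Sorted (descending): 63, 63, 63, 61, 61, 49
The 3 values of 63 occupy positions 1–3 → average rank 2.
The 2 values of 61 occupy positions 4–5 → average rank (4+5)/2 = 4.5.
F has value 63 → rank 2.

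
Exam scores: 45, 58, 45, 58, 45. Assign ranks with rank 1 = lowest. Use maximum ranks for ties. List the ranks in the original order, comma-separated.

3, 5, 3, 5, 3

Sorted (ascending): 45, 45, 45, 58, 58
The 3 values of 45 occupy positions 1–3 → each gets rank 3.
The 2 values of 58 occupy positions 4–5 → each gets rank 5.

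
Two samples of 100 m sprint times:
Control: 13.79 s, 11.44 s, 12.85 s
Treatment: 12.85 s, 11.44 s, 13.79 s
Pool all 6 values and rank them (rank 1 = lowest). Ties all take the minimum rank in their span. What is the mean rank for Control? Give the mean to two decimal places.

Sorted (ascending): 11.44, 11.44, 12.85, 12.85, 13.79, 13.79
The 2 values of 11.44 occupy positions 1–2 → each gets rank 1.
The 2 values of 12.85 occupy positions 3–4 → each gets rank 3.
The 2 values of 13.79 occupy positions 5–6 → each gets rank 5.
Control values → pooled ranks: 13.79→5, 11.44→1, 12.85→3
Mean rank = (5 + 1 + 3) / 3 = 3.00

3.00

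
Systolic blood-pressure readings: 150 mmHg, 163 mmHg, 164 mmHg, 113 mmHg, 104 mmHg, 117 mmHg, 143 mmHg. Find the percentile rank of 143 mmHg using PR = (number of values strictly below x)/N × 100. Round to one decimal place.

42.9

N = 7.
Strictly below 143: 3. Equal to 143: 1.
PR = 3/7 × 100 = 42.9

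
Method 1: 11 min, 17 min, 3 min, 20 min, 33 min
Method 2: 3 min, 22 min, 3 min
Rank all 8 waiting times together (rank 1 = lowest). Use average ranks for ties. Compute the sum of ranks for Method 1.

Sorted (ascending): 3, 3, 3, 11, 17, 20, 22, 33
The 3 values of 3 occupy positions 1–3 → average rank 2.
Method 1 values → pooled ranks: 11→4, 17→5, 3→2, 20→6, 33→8
Rank sum = 4 + 5 + 2 + 6 + 8 = 25

25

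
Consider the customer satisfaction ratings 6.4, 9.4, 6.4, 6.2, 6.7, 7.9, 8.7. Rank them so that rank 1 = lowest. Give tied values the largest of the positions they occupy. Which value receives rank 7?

9.4

Sorted (ascending): 6.2, 6.4, 6.4, 6.7, 7.9, 8.7, 9.4
The 2 values of 6.4 occupy positions 2–3 → each gets rank 3.
Rank 7 → value 9.4.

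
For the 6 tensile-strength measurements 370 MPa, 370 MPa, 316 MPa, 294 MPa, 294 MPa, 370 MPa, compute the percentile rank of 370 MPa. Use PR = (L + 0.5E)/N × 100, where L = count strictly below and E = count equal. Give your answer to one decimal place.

75.0

N = 6.
Strictly below 370: 3. Equal to 370: 3.
PR = (3 + 0.5·3)/6 × 100 = 75.0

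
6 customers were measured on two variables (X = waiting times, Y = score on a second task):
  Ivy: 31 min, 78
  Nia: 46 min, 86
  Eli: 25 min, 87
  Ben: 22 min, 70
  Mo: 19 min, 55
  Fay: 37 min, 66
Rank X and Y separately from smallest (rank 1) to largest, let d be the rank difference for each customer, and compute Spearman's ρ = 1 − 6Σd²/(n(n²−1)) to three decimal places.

Ranks of variable 1: 4, 6, 3, 2, 1, 5
Ranks of variable 2: 4, 5, 6, 3, 1, 2
d = r₁ − r₂: 0, 1, -3, -1, 0, 3
d²: 0, 1, 9, 1, 0, 9; Σd² = 20
ρ = 1 − 6·20/(6·35) = 1 − 120/210 = 0.429

0.429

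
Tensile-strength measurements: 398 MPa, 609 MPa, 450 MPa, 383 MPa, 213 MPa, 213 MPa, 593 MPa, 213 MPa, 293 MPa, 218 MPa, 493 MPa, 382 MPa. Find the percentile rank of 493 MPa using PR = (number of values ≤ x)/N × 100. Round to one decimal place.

83.3

N = 12.
Strictly below 493: 9. Equal to 493: 1.
PR = 10/12 × 100 = 83.3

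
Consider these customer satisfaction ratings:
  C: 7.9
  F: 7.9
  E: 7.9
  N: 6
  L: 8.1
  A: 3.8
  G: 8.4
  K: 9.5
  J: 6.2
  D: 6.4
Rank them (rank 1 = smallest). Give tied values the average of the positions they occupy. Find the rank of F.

Sorted (ascending): 3.8, 6, 6.2, 6.4, 7.9, 7.9, 7.9, 8.1, 8.4, 9.5
The 3 values of 7.9 occupy positions 5–7 → average rank 6.
F has value 7.9 → rank 6.

6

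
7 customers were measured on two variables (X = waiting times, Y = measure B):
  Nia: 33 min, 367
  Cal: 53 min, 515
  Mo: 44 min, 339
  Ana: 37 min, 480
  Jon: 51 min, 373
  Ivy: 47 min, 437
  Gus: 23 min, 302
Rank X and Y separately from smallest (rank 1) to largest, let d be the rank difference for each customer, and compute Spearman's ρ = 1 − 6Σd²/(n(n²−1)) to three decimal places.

0.679

Ranks of variable 1: 2, 7, 4, 3, 6, 5, 1
Ranks of variable 2: 3, 7, 2, 6, 4, 5, 1
d = r₁ − r₂: -1, 0, 2, -3, 2, 0, 0
d²: 1, 0, 4, 9, 4, 0, 0; Σd² = 18
ρ = 1 − 6·18/(7·48) = 1 − 108/336 = 0.679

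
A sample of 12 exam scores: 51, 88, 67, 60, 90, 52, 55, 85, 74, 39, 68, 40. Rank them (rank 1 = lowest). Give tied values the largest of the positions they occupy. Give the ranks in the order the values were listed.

Sorted (ascending): 39, 40, 51, 52, 55, 60, 67, 68, 74, 85, 88, 90
No ties — each value takes its position as its rank.

3, 11, 7, 6, 12, 4, 5, 10, 9, 1, 8, 2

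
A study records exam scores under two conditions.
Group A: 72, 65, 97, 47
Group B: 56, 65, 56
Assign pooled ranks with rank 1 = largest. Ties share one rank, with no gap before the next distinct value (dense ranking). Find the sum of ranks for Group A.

Sorted (descending): 97, 72, 65, 65, 56, 56, 47
The 2 values of 65 share dense rank 3.
The 2 values of 56 share dense rank 4.
Remaining distinct values take the next consecutive integers.
Group A values → pooled ranks: 72→2, 65→3, 97→1, 47→5
Rank sum = 2 + 3 + 1 + 5 = 11

11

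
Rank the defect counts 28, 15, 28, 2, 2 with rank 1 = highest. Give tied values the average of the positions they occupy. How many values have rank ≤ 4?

Sorted (descending): 28, 28, 15, 2, 2
The 2 values of 28 occupy positions 1–2 → average rank (1+2)/2 = 1.5.
The 2 values of 2 occupy positions 4–5 → average rank (4+5)/2 = 4.5.
Ranks ≤ 4: {1.5, 1.5, 3} → 3 values.

3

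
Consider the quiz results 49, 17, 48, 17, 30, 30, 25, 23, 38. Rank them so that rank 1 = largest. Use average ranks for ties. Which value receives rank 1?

49

Sorted (descending): 49, 48, 38, 30, 30, 25, 23, 17, 17
The 2 values of 30 occupy positions 4–5 → average rank (4+5)/2 = 4.5.
The 2 values of 17 occupy positions 8–9 → average rank (8+9)/2 = 8.5.
Rank 1 → value 49.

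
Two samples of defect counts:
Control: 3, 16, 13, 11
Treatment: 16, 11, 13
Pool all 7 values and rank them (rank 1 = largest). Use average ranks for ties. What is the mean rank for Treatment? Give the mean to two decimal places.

Sorted (descending): 16, 16, 13, 13, 11, 11, 3
The 2 values of 16 occupy positions 1–2 → average rank (1+2)/2 = 1.5.
The 2 values of 13 occupy positions 3–4 → average rank (3+4)/2 = 3.5.
The 2 values of 11 occupy positions 5–6 → average rank (5+6)/2 = 5.5.
Treatment values → pooled ranks: 16→1.5, 11→5.5, 13→3.5
Mean rank = (1.5 + 5.5 + 3.5) / 3 = 3.50

3.50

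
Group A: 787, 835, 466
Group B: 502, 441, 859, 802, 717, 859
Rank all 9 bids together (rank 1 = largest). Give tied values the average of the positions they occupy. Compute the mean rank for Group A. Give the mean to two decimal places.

Sorted (descending): 859, 859, 835, 802, 787, 717, 502, 466, 441
The 2 values of 859 occupy positions 1–2 → average rank (1+2)/2 = 1.5.
Group A values → pooled ranks: 787→5, 835→3, 466→8
Mean rank = (5 + 3 + 8) / 3 = 5.33

5.33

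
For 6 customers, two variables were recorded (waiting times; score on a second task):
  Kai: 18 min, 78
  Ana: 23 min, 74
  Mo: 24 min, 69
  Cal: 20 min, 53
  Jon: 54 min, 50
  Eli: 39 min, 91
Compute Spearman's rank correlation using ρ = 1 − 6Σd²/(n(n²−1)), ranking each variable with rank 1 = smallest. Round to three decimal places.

-0.257

Ranks of variable 1: 1, 3, 4, 2, 6, 5
Ranks of variable 2: 5, 4, 3, 2, 1, 6
d = r₁ − r₂: -4, -1, 1, 0, 5, -1
d²: 16, 1, 1, 0, 25, 1; Σd² = 44
ρ = 1 − 6·44/(6·35) = 1 − 264/210 = -0.257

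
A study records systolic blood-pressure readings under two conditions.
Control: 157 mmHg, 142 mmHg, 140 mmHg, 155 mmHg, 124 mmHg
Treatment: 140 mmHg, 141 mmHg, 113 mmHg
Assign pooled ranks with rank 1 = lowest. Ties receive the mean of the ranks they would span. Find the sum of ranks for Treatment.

9.5

Sorted (ascending): 113, 124, 140, 140, 141, 142, 155, 157
The 2 values of 140 occupy positions 3–4 → average rank (3+4)/2 = 3.5.
Treatment values → pooled ranks: 140→3.5, 141→5, 113→1
Rank sum = 3.5 + 5 + 1 = 9.5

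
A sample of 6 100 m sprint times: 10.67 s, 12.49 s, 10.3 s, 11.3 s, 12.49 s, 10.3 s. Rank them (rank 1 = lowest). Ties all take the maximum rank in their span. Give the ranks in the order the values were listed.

Sorted (ascending): 10.3, 10.3, 10.67, 11.3, 12.49, 12.49
The 2 values of 10.3 occupy positions 1–2 → each gets rank 2.
The 2 values of 12.49 occupy positions 5–6 → each gets rank 6.

3, 6, 2, 4, 6, 2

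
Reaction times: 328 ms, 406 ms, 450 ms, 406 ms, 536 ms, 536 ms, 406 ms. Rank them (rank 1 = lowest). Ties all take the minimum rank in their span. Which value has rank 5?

Sorted (ascending): 328, 406, 406, 406, 450, 536, 536
The 3 values of 406 occupy positions 2–4 → each gets rank 2.
The 2 values of 536 occupy positions 6–7 → each gets rank 6.
Rank 5 → value 450.

450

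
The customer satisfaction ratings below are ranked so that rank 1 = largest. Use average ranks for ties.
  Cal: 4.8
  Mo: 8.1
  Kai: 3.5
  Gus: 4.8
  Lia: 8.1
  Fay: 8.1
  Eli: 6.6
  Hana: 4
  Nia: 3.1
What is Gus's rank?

5.5

Sorted (descending): 8.1, 8.1, 8.1, 6.6, 4.8, 4.8, 4, 3.5, 3.1
The 3 values of 8.1 occupy positions 1–3 → average rank 2.
The 2 values of 4.8 occupy positions 5–6 → average rank (5+6)/2 = 5.5.
Gus has value 4.8 → rank 5.5.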